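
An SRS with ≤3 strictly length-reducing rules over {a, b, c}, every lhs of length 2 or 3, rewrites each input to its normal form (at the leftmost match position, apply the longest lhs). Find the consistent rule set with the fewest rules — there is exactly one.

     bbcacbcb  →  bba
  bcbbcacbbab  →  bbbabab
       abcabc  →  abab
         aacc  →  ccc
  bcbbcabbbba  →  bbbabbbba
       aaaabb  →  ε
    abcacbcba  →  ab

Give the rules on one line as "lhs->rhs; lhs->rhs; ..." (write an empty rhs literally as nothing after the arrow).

  | bbcacbcb => bbacbcb => bbacb => bba
  | bcbbcacbbab => bbbcacbbab => bbbacbbab => bbbabab
  | abcabc => ababc => abab
  | aacc => ccc

aa->c; bc->b; cb->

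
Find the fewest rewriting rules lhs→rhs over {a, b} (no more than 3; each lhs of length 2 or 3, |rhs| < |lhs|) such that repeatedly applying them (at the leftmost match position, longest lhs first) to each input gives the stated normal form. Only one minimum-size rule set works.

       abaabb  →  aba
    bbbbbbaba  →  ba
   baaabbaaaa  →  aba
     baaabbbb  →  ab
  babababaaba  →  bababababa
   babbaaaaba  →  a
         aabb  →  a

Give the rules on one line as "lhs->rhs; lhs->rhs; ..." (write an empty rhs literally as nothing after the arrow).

  | abaabb => ababb => abaa => aba
  | bbbbbbaba => abbbbaba => aabbaba => abbaba => aaaba => ba
  | baaabbaaaa => bbbaaaa => abaaaa => aba
  | baaabbbb => bbbbb => abbb => aab => ab

aa->a; aaa->; bb->a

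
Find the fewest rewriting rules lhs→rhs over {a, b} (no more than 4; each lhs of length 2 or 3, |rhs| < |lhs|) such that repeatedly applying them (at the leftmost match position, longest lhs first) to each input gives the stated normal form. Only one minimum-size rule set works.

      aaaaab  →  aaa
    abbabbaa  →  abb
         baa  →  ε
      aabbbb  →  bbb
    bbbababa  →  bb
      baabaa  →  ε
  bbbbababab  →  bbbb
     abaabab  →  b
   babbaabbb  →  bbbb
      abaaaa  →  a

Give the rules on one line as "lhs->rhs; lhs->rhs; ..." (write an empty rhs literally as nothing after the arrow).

aab->; aba->b; ba->; baa->

  | aaaaab => aaa
  | abbabbaa => abbbaa => abb
  | baa => ε
  | aabbbb => bbb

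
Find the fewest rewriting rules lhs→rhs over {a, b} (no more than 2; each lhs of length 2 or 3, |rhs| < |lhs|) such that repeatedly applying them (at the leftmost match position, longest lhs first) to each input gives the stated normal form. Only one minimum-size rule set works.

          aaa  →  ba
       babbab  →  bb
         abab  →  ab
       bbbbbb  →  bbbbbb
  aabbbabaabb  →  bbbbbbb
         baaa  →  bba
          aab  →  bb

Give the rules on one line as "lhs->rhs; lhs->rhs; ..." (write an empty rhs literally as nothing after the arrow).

  | aaa => ba
  | babbab => bbab => bb
  | abab => ab
  | bbbbbb

aa->b; bab->b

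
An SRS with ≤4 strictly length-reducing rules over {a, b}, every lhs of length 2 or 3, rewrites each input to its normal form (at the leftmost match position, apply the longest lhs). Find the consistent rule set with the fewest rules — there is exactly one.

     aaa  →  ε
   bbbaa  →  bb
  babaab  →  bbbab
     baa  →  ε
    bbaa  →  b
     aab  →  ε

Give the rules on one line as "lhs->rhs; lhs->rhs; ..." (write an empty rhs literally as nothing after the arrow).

  | aaa => ε
  | bbbaa => bb
  | babaab => bbbab
  | baa => ε

aaa->; aab->; aba->bb; baa->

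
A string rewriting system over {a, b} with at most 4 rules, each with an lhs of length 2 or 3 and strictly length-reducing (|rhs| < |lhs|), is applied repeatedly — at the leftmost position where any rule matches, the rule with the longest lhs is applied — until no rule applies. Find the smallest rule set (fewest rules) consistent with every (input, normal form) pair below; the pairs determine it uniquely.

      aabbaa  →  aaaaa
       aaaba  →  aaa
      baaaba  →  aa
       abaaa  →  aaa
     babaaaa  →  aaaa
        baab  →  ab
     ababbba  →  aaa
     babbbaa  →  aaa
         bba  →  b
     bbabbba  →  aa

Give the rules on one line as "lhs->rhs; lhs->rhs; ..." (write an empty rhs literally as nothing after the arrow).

abb->aa; ba->; bab->ab

  | aabbaa => aaaaa
  | aaaba => aaa
  | baaaba => aaba => aa
  | abaaa => aaa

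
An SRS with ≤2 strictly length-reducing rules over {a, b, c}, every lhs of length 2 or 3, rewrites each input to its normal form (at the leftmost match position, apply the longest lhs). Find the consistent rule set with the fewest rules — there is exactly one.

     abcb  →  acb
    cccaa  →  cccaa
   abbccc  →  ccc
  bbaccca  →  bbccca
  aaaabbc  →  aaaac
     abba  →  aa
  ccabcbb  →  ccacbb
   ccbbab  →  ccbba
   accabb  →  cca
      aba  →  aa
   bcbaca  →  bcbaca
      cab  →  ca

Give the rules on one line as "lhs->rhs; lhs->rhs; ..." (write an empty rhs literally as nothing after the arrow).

  | abcb => acb
  | cccaa
  | abbccc => abccc => accc => ccc
  | bbaccca => bbccca

ab->a; acc->cc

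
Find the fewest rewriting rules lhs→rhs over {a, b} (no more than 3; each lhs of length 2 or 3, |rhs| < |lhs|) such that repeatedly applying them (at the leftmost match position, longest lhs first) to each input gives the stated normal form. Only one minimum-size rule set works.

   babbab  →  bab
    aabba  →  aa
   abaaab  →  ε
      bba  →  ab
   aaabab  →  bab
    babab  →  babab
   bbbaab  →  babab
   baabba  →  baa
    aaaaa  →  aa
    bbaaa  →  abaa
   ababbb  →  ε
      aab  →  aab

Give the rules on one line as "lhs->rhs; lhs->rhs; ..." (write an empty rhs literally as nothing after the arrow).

aaa->; abb->; bba->ab

  | babbab => bab
  | aabba => aa
  | abaaab => abb => ε
  | bba => ab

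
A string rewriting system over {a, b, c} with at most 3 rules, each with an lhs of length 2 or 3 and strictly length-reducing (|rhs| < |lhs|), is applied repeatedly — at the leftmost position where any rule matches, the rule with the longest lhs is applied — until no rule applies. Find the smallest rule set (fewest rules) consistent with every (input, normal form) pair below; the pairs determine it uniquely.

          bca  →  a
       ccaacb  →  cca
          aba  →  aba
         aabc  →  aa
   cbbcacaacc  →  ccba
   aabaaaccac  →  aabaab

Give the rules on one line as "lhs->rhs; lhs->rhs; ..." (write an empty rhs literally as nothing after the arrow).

ac->b; bb->; bc->

  | bca => a
  | ccaacb => ccabb => cca
  | aba
  | aabc => aa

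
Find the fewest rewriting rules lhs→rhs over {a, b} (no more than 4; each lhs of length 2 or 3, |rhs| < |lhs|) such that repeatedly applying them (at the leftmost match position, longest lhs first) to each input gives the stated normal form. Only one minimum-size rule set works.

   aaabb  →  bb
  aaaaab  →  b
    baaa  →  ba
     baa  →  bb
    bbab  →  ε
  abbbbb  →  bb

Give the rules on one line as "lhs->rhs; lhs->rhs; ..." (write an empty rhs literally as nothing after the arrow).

aa->b; aaa->a; ab->b; bbb->

  | aaabb => abb => bb
  | aaaaab => aaab => ab => b
  | baaa => ba
  | baa => bb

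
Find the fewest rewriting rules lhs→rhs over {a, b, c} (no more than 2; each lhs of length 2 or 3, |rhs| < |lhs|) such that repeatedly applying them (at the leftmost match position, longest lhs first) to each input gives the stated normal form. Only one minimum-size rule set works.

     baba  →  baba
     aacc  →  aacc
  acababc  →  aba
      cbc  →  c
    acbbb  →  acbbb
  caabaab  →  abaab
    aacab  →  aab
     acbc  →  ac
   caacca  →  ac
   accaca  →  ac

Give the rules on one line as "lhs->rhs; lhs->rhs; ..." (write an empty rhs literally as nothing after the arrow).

bc->; ca->

  | baba
  | aacc
  | acababc => ababc => aba
  | cbc => c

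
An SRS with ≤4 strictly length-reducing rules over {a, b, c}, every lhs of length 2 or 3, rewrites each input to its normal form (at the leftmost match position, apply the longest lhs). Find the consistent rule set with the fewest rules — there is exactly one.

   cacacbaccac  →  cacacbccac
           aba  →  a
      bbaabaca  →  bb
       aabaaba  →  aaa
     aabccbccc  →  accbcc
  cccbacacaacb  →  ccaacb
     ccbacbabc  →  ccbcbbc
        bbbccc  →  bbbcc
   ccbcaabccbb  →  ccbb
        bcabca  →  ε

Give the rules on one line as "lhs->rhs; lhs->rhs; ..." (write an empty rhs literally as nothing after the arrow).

ab->; ba->b; bca->; ccc->cc

  | cacacbaccac => cacacbccac
  | aba => a
  | bbaabaca => bbabaca => bbbaca => bbbca => bb
  | aabaaba => aaaba => aaa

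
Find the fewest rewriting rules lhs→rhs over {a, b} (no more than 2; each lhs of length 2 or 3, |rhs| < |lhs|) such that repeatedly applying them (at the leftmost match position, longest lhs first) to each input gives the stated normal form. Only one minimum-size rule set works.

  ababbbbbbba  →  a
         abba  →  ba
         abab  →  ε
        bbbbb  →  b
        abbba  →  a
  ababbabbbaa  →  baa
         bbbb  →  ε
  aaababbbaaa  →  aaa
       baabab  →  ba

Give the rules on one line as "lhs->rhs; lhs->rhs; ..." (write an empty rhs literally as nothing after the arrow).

ab->; bb->

  | ababbbbbbba => abbbbbbba => bbbbbba => bbbba => bba => a
  | abba => ba
  | abab => ab => ε
  | bbbbb => bbb => b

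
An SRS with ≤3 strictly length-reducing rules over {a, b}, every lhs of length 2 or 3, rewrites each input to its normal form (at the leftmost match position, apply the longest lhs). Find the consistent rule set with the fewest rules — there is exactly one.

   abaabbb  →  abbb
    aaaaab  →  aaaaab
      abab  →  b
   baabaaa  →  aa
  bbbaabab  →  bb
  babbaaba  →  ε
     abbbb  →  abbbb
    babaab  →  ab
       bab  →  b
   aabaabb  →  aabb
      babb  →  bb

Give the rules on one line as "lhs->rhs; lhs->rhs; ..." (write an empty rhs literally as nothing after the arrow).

aba->; ba->

  | abaabbb => abbb
  | aaaaab
  | abab => b
  | baabaaa => abaaa => aa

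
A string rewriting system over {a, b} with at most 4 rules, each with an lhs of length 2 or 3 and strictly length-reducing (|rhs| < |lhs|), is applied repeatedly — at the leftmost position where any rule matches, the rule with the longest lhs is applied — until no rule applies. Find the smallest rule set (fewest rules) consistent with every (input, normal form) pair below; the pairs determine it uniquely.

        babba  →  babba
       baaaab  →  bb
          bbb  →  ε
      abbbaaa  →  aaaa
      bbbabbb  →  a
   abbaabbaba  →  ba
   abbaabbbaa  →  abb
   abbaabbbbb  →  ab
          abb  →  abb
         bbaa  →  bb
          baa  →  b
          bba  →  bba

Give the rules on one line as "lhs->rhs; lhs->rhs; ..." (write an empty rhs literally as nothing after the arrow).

aba->; baa->b; bbb->

  | babba
  | baaaab => baab => bb
  | bbb => ε
  | abbbaaa => aaaa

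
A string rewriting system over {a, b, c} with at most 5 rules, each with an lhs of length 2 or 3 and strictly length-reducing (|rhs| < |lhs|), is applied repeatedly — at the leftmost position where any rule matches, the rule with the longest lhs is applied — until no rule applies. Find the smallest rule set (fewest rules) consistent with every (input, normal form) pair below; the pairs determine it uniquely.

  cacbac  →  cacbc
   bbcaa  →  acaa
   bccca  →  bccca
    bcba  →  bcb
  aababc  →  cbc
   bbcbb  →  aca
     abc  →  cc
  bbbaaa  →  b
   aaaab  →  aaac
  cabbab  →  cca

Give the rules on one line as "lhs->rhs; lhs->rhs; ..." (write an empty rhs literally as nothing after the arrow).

  | cacbac => cacbc
  | bbcaa => acaa
  | bccca
  | bcba => bcb

ab->c; aba->b; ba->b; bb->a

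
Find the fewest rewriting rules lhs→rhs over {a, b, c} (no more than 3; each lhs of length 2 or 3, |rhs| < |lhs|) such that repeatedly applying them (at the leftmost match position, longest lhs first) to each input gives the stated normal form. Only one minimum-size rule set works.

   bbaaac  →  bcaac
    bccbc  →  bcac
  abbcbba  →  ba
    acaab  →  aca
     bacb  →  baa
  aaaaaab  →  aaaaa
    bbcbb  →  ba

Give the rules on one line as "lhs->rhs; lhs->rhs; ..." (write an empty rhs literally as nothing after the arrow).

ab->; bba->bc; cb->a

  | bbaaac => bcaac
  | bccbc => bcac
  | abbcbba => bcbba => baba => ba
  | acaab => aca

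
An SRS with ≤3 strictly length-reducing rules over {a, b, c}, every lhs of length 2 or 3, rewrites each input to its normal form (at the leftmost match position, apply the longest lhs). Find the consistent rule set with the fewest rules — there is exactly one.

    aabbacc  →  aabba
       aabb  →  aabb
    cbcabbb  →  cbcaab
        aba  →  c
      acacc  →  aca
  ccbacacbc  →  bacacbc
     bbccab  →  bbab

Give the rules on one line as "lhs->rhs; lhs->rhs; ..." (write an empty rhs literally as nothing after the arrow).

aba->c; bbb->ab; cc->

  | aabbacc => aabba
  | aabb
  | cbcabbb => cbcaab
  | aba => c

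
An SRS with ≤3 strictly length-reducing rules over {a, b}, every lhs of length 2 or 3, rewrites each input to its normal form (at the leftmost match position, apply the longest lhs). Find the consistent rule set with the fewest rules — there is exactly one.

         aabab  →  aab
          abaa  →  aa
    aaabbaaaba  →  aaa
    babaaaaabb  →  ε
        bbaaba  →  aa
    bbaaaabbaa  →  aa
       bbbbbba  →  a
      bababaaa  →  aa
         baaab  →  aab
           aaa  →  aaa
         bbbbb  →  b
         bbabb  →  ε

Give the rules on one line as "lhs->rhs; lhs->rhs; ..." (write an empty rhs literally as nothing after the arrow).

abb->bb; ba->; bb->

  | aabab => aab
  | abaa => aa
  | aaabbaaaba => aabbaaaba => abbaaaba => bbaaaba => aaaba => aaa
  | babaaaaabb => baaaaabb => aaaabb => aaabb => aabb => abb => bb => ε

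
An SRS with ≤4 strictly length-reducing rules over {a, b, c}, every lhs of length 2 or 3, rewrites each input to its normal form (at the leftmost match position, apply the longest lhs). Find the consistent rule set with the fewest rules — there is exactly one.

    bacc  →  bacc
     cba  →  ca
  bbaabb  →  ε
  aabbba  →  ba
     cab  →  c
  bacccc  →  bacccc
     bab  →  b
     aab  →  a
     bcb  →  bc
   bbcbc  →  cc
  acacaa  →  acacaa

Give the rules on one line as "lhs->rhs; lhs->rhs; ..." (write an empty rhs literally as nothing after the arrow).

  | bacc
  | cba => ca
  | bbaabb => aabb => ab => ε
  | aabbba => abba => ba

ab->; bb->; cb->c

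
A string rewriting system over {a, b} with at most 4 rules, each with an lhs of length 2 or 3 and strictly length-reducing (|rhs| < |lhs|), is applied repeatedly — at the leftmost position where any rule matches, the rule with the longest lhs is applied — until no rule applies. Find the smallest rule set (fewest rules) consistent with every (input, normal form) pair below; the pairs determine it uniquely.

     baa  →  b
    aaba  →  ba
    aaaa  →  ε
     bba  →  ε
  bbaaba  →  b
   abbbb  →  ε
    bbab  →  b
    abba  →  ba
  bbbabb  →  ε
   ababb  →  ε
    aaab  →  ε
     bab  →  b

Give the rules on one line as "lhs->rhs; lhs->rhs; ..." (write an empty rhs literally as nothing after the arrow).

aa->; ab->; aba->b; bb->a

  | baa => b
  | aaba => ba
  | aaaa => aa => ε
  | bba => aa => ε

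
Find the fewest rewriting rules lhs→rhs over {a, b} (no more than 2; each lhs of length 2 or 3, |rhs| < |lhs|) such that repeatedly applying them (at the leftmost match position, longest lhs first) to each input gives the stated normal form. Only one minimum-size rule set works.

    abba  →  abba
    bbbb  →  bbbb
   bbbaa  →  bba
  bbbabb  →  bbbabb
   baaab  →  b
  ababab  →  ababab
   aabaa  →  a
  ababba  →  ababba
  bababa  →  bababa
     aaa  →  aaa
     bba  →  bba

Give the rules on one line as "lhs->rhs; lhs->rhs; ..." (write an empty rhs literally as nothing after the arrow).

aab->b; baa->a

  | abba
  | bbbb
  | bbbaa => bba
  | bbbabb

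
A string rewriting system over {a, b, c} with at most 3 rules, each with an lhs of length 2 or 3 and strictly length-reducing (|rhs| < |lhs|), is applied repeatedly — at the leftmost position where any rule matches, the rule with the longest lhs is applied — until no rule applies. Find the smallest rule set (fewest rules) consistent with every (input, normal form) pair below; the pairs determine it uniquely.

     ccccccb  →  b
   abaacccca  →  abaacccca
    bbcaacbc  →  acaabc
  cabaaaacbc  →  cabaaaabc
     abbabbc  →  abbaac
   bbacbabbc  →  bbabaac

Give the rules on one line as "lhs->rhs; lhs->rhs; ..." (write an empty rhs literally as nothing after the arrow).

  | ccccccb => cccccb => ccccb => cccb => ccb => cb => b
  | abaacccca
  | bbcaacbc => acaacbc => acaabc
  | cabaaaacbc => cabaaaabc

bbc->ac; cb->b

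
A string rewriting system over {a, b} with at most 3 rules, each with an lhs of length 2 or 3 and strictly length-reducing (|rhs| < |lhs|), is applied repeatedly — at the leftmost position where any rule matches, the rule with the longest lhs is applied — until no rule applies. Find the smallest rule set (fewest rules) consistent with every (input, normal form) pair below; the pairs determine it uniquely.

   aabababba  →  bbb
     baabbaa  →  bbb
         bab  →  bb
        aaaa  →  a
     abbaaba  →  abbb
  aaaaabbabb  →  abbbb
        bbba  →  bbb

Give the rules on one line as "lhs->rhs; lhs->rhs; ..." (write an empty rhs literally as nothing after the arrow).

  | aabababba => abababba => babba => bbba => bbb
  | baabbaa => babbaa => bbbaa => bbba => bbb
  | bab => bb
  | aaaa => aaa => aa => a

aa->a; aba->; ba->b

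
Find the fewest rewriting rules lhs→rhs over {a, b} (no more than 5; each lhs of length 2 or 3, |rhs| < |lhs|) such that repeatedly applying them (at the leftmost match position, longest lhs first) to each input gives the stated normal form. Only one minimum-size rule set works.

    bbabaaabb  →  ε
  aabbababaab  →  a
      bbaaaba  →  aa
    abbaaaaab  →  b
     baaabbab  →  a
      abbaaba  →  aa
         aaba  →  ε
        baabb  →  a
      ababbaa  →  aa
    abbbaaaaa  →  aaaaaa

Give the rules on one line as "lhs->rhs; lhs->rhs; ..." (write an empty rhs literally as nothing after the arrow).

  | bbabaaabb => abaaabb => aaaabb => aabb => bb => ε
  | aabbababaab => bbababaab => ababaab => aabaab => baab => ab => a
  | bbaaaba => aaaba => aba => aa
  | abbaaaaab => abaaaaab => aaaaaab => aaaab => aab => b

aab->b; ab->a; ba->; bb->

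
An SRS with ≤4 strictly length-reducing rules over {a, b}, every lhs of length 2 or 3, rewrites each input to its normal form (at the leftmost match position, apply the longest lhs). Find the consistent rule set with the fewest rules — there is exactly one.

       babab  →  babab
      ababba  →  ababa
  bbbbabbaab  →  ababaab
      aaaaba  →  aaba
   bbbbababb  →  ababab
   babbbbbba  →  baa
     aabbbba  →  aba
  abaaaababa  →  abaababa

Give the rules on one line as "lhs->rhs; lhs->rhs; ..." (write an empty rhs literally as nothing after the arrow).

  | babab
  | ababba => ababa
  | bbbbabbaab => ababbaab => ababaab
  | aaaaba => aaba

aaa->a; bb->b; bbb->a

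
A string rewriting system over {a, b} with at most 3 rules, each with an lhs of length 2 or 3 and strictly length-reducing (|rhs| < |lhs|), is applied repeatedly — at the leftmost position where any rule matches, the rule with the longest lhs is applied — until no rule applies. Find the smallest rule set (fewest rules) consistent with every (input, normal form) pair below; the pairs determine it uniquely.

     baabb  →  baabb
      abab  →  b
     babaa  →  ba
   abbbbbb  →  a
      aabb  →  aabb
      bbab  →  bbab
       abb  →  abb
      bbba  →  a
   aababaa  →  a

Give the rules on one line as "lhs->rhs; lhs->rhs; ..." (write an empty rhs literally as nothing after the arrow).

aba->; bbb->

  | baabb
  | abab => b
  | babaa => ba
  | abbbbbb => abbb => a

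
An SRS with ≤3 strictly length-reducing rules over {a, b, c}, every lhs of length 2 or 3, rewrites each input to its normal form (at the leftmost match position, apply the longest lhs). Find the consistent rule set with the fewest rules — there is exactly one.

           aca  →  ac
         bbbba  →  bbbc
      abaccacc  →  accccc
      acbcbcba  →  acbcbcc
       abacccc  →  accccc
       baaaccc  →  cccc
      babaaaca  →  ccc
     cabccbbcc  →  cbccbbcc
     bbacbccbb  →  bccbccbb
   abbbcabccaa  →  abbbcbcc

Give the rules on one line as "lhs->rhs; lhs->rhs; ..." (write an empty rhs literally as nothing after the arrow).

  | aca => ac
  | bbbba => bbbc
  | abaccacc => acccacc => accccc
  | acbcbcba => acbcbcc

ba->c; ca->c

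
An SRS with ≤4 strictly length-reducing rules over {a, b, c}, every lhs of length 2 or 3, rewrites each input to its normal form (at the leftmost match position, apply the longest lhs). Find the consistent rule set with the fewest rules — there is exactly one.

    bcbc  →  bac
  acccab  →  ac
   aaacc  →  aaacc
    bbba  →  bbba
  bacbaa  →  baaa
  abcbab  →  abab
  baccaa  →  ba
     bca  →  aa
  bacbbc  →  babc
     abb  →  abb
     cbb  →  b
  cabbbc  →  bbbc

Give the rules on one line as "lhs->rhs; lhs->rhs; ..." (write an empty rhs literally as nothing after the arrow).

  | bcbc => bac
  | acccab => accb => ac
  | aaacc
  | bbba

bca->aa; ca->; cb->; cbc->ac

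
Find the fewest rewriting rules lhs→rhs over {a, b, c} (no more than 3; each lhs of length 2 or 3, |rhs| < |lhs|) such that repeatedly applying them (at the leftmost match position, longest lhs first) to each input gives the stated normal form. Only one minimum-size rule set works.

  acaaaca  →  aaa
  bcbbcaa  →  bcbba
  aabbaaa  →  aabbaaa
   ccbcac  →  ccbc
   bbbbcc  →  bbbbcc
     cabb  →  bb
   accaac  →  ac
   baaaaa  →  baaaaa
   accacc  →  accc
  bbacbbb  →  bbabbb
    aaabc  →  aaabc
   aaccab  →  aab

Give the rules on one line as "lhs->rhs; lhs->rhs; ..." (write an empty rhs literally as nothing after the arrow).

acb->ab; ca->

  | acaaaca => aaaca => aaa
  | bcbbcaa => bcbba
  | aabbaaa
  | ccbcac => ccbc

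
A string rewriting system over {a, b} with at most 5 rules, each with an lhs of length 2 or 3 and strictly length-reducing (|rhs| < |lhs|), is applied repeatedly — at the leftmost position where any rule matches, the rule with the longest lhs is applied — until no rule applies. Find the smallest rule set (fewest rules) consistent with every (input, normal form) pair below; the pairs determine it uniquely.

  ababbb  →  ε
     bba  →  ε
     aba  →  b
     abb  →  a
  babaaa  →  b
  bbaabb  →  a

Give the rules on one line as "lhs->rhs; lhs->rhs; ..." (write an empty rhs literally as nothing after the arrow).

  | ababbb => aabbb => bbbb => bb => ε
  | bba => ε
  | aba => aa => b
  | abb => a

aa->b; ba->a; bb->; bba->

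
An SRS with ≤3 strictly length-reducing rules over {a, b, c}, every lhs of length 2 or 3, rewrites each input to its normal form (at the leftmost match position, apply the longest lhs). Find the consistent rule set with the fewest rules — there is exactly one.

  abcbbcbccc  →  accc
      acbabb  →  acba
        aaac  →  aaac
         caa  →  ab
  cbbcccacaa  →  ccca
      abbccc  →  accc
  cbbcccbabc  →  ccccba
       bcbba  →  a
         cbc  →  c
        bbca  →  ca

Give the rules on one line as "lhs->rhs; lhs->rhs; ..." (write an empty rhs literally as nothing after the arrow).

bb->; bc->; caa->ab

  | abcbbcbccc => abbcbccc => acbccc => accc
  | acbabb => acba
  | aaac
  | caa => ab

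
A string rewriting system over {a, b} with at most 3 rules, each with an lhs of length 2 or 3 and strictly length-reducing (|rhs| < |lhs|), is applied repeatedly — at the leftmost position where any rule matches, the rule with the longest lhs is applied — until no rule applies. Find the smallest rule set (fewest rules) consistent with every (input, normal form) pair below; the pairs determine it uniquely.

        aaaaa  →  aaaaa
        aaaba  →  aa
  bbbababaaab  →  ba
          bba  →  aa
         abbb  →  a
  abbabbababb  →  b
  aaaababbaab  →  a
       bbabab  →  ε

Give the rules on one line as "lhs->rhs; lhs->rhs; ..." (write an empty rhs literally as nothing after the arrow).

ab->; aba->; bb->a

  | aaaaa
  | aaaba => aa
  | bbbababaaab => abababaaab => babaaab => baab => ba
  | bba => aa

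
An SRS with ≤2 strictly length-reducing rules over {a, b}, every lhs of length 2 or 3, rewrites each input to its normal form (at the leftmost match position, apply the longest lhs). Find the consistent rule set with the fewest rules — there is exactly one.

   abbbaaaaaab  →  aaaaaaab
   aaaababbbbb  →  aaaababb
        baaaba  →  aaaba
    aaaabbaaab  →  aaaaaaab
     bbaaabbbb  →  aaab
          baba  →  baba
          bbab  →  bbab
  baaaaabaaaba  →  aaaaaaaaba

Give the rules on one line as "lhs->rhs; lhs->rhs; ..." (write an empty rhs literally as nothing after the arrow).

  | abbbaaaaaab => aaaaaaab
  | aaaababbbbb => aaaababb
  | baaaba => aaaba
  | aaaabbaaab => aaaabaaab => aaaaaaab

baa->aa; bbb->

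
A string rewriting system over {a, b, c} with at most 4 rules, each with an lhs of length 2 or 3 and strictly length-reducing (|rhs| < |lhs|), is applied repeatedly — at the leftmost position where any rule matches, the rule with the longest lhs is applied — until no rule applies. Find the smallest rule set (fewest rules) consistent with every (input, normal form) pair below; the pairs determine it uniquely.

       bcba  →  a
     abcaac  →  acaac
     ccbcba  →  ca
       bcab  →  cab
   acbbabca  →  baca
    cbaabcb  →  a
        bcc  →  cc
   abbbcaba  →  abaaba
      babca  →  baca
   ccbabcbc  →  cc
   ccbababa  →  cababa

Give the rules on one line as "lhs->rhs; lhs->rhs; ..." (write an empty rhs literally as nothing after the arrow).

  | bcba => cba => a
  | abcaac => acaac
  | ccbcba => ccba => ca
  | bcab => cab

acb->; bbc->a; bc->c; cb->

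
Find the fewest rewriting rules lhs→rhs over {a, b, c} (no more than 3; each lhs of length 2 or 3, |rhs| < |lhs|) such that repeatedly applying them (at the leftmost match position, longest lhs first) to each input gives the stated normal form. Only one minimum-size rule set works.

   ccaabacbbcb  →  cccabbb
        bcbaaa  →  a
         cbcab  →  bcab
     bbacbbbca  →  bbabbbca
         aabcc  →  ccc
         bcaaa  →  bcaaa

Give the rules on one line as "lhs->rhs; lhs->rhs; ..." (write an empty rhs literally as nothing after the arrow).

aab->c; baa->a; cb->b

  | ccaabacbbcb => cccacbbcb => cccabbcb => cccabbb
  | bcbaaa => bbaaa => baa => a
  | cbcab => bcab
  | bbacbbbca => bbabbbca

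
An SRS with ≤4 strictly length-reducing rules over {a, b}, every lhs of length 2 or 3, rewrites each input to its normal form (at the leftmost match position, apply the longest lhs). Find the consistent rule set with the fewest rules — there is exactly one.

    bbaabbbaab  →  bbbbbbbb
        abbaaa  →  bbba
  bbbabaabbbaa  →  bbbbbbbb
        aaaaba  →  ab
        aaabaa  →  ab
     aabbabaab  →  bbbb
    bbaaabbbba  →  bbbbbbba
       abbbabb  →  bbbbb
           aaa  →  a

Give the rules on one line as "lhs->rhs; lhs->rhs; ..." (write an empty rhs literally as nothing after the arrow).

  | bbaabbbaab => bbbbbbaab => bbbbbbbb
  | abbaaa => bbaaa => bbba
  | bbbabaabbbaa => bbbababbbaa => bbbabbbbaa => bbbbbbbaa => bbbbbbbb
  | aaaaba => aaaba => aaba => aba => ab

aa->a; aba->ab; abb->bb; baa->bb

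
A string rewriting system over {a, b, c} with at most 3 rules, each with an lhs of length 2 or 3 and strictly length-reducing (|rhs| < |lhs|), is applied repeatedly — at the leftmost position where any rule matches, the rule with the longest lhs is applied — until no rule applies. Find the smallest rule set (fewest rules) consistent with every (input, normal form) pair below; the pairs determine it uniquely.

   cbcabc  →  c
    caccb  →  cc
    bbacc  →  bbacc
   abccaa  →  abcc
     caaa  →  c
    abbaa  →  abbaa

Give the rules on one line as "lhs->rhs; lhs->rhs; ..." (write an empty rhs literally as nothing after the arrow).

  | cbcabc => cabc => cbc => c
  | caccb => cccb => cc
  | bbacc
  | abccaa => abcca => abcc

ca->c; cb->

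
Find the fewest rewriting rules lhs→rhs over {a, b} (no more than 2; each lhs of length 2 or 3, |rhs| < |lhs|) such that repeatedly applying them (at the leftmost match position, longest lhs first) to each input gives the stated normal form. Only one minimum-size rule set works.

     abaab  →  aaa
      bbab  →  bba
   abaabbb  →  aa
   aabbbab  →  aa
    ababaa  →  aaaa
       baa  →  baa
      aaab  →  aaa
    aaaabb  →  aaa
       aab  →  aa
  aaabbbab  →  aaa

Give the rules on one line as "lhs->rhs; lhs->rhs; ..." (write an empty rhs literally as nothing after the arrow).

ab->a; abb->

  | abaab => aaab => aaa
  | bbab => bba
  | abaabbb => aaabbb => aab => aa
  | aabbbab => abab => aab => aa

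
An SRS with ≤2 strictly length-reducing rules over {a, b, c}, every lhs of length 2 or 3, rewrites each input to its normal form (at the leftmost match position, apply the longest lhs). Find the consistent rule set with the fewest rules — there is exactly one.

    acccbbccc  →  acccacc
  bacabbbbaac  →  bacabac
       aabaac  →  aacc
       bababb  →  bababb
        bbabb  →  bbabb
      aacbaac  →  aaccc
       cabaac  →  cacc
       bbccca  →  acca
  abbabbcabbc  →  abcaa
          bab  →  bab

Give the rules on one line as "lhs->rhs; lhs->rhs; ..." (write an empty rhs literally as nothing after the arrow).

baa->c; bbc->a

  | acccbbccc => acccacc
  | bacabbbbaac => bacabbbcc => bacabac
  | aabaac => aacc
  | bababb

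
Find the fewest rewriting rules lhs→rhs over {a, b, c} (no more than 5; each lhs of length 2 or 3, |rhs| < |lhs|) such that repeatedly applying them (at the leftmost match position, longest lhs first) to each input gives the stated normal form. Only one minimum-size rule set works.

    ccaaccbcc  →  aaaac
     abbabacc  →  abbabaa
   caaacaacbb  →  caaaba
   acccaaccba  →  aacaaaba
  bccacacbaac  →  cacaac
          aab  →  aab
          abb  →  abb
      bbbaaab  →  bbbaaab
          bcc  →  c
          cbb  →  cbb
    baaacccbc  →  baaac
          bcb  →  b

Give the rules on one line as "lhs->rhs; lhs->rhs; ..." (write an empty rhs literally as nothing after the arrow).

  | ccaaccbcc => aaaccbcc => aaaabcc => aaaac
  | abbabacc => abbabaa
  | caaacaacbb => caaacab => caaaba
  | acccaaccba => aacaaccba => aacaaaba

acb->; bc->; cab->ba; cc->a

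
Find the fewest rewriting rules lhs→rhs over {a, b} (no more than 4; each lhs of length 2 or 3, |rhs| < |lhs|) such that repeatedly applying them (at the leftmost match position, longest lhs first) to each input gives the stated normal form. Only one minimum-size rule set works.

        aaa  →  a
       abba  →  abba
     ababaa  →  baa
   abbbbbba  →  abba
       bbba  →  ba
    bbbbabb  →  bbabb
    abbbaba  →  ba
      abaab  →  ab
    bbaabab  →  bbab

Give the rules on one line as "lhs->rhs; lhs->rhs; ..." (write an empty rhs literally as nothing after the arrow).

  | aaa => a
  | abba
  | ababaa => baa
  | abbbbbba => abbbba => abba

aaa->a; aba->; bbb->b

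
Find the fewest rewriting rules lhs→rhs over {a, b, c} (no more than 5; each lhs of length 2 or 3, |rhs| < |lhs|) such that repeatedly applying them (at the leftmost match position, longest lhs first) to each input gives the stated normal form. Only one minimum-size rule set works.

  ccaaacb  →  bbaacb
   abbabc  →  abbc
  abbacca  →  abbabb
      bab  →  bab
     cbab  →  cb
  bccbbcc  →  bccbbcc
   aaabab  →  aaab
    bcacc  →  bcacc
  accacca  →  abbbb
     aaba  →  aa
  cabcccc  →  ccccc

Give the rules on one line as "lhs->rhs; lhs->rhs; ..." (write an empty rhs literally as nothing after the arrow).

aba->a; abc->c; cba->c; cca->bb

  | ccaaacb => bbaacb
  | abbabc => abbc
  | abbacca => abbabb
  | bab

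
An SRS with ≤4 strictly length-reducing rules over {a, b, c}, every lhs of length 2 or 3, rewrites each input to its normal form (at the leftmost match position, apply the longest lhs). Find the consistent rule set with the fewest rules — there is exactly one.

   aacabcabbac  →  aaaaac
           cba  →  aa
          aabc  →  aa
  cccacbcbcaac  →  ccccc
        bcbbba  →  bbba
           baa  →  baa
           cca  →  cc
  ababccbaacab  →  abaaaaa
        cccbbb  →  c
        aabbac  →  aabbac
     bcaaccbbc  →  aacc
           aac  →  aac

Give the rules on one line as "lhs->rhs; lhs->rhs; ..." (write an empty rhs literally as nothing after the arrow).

bc->; ca->c; cb->a; cbb->a

  | aacabcabbac => aacbcabbac => aaacabbac => aaacbbac => aaaaac
  | cba => aa
  | aabc => aa
  | cccacbcbcaac => ccccbcbcaac => cccacbcaac => ccccbcaac => cccacaac => ccccaac => ccccac => ccccc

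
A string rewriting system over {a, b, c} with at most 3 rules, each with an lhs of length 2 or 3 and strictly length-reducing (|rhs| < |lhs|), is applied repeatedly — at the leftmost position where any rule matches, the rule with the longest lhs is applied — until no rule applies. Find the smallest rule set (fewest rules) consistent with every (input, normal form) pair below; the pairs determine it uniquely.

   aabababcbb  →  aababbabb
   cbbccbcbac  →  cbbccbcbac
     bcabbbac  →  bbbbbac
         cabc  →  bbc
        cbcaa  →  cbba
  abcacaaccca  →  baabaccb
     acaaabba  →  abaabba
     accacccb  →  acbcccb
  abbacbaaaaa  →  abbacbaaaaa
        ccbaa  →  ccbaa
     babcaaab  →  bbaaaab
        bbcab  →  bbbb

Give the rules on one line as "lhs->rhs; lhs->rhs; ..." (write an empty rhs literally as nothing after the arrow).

  | aabababcbb => aababbabb
  | cbbccbcbac
  | bcabbbac => bbbbbac
  | cabc => bbc

abc->ba; ca->b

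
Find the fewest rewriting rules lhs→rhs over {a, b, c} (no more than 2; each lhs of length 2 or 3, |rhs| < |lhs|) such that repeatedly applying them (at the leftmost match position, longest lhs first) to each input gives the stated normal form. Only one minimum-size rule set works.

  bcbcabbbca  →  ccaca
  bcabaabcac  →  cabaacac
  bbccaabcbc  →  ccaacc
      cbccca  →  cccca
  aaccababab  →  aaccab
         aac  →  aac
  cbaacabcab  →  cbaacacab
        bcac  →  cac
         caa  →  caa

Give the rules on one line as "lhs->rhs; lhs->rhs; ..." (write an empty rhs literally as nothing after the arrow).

  | bcbcabbbca => cbcabbbca => ccabbbca => ccabbca => ccabca => ccaca
  | bcabaabcac => cabaabcac => cabaacac
  | bbccaabcbc => bccaabcbc => ccaabcbc => ccaacbc => ccaacc
  | cbccca => cccca

bab->b; bc->c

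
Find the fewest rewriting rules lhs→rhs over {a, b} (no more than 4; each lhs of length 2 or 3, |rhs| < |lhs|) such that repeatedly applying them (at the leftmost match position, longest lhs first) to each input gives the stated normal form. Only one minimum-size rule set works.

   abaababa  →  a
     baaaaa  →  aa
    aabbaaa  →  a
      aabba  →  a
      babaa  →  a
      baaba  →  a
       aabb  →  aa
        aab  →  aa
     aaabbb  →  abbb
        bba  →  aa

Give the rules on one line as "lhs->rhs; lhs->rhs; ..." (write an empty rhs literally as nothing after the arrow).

  | abaababa => aababa => aaaba => aba => a
  | baaaaa => aaaa => aa
  | aabbaaa => aabaaa => aaaaa => aaa => a
  | aabba => aaba => aaa => a

aaa->a; aab->aa; ba->; bba->aa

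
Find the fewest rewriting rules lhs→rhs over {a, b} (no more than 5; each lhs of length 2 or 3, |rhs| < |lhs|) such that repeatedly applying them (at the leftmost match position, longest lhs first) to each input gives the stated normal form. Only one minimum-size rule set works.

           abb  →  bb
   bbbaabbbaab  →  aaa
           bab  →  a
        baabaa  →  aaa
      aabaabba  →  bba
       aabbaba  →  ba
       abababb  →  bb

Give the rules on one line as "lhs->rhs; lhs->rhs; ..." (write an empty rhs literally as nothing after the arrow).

ab->a; abb->bb; baa->ba; bab->a

  | abb => bb
  | bbbaabbbaab => bbbabbbaab => bbabbaab => babaab => aaab => aaa
  | bab => a
  | baabaa => babaa => aaa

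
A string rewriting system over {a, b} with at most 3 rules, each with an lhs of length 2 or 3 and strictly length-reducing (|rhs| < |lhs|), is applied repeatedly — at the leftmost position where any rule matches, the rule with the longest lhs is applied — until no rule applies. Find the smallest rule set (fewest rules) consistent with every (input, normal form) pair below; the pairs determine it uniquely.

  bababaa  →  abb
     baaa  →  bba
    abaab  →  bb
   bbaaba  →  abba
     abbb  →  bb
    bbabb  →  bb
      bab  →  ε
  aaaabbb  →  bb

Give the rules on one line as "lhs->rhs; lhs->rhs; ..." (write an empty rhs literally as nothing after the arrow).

aa->b; bab->; bbb->ab

  | bababaa => abaa => abb
  | baaa => bba
  | abaab => abbb => aab => bb
  | bbaaba => bbbba => abba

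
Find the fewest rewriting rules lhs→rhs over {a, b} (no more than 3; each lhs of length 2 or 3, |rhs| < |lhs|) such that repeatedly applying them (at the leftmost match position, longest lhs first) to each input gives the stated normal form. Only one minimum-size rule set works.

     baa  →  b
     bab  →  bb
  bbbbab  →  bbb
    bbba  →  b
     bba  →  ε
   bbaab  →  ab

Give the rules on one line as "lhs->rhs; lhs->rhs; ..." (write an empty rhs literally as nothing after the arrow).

ba->b; bba->

  | baa => ba => b
  | bab => bb
  | bbbbab => bbb
  | bbba => b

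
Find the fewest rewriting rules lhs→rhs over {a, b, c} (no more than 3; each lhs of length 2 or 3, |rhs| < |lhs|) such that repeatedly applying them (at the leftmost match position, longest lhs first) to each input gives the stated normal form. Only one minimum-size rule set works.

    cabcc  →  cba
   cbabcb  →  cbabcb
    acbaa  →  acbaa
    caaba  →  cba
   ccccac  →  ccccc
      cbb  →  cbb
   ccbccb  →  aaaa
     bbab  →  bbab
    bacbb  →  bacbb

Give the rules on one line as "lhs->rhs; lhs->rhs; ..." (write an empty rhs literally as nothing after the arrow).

  | cabcc => cbcc => cba
  | cbabcb
  | acbaa
  | caaba => caba => cba

bcc->ba; ca->c; ccb->aa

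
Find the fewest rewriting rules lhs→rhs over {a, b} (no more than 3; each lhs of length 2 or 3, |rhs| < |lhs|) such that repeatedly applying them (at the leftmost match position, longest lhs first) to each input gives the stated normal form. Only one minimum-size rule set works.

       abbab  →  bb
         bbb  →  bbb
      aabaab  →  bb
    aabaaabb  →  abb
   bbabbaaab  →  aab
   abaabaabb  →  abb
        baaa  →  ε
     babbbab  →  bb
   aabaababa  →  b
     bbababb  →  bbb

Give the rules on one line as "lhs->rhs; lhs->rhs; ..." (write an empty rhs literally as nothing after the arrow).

aaa->; aba->b; ba->a

  | abbab => abab => bb
  | bbb
  | aabaab => abab => bb
  | aabaaabb => abaabb => babb => abb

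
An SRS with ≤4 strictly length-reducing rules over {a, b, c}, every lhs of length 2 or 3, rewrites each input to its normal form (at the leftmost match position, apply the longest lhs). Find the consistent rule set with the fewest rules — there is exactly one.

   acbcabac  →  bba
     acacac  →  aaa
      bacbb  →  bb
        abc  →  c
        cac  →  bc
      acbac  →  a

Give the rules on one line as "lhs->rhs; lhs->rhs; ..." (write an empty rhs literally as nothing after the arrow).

  | acbcabac => abcabac => cabac => bbac => bba
  | acacac => aacac => aaac => aaa
  | bacbb => babb => bb
  | abc => c

ab->; ac->a; ca->b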